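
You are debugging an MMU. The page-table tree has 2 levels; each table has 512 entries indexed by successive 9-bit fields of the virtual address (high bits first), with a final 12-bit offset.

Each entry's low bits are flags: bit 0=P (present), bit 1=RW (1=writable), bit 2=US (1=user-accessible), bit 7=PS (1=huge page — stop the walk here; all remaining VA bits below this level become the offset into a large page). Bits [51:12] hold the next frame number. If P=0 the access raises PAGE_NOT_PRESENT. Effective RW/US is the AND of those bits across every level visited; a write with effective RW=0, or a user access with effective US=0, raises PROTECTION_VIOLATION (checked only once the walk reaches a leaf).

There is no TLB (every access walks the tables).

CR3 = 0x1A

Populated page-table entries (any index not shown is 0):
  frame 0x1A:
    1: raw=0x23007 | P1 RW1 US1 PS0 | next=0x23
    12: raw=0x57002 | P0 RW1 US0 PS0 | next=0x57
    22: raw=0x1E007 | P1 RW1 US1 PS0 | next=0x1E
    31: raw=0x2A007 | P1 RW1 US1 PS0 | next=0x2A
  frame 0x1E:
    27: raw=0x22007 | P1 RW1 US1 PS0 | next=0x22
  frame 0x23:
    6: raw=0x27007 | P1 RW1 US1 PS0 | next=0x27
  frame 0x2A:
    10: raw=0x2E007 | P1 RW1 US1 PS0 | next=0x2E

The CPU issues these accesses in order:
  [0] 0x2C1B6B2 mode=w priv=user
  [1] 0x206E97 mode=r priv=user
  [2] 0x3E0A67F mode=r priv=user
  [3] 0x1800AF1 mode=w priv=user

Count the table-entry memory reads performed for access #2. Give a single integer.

Walk each access:
#0 VA=0x2C1B6B2 (w,user):
  [0] read 0x1A idx=22: raw=0x1E007 flags P=1 W=1 U=1 S=0
  [1] read 0x1E idx=27: raw=0x22007 flags P=1 W=1 U=1 S=0
  ⇒ phys 0x226B2  [2 reads]
#1 VA=0x206E97 (r,user):
  [0] read 0x1A idx=1: raw=0x23007 flags P=1 W=1 U=1 S=0
  [1] read 0x23 idx=6: raw=0x27007 flags P=1 W=1 U=1 S=0
  ⇒ phys 0x27E97  [2 reads]
#2 VA=0x3E0A67F (r,user):
  [0] read 0x1A idx=31: raw=0x2A007 flags P=1 W=1 U=1 S=0
  [1] read 0x2A idx=10: raw=0x2E007 flags P=1 W=1 U=1 S=0
  ⇒ phys 0x2E67F  [2 reads]
#3 VA=0x1800AF1 (w,user):
  [0] read 0x1A idx=12: raw=0x57002 flags P=0 W=1 U=0 S=0
  ⇒ fault: PAGE_NOT_PRESENT  — 1 lookups

Entries read for #2: 2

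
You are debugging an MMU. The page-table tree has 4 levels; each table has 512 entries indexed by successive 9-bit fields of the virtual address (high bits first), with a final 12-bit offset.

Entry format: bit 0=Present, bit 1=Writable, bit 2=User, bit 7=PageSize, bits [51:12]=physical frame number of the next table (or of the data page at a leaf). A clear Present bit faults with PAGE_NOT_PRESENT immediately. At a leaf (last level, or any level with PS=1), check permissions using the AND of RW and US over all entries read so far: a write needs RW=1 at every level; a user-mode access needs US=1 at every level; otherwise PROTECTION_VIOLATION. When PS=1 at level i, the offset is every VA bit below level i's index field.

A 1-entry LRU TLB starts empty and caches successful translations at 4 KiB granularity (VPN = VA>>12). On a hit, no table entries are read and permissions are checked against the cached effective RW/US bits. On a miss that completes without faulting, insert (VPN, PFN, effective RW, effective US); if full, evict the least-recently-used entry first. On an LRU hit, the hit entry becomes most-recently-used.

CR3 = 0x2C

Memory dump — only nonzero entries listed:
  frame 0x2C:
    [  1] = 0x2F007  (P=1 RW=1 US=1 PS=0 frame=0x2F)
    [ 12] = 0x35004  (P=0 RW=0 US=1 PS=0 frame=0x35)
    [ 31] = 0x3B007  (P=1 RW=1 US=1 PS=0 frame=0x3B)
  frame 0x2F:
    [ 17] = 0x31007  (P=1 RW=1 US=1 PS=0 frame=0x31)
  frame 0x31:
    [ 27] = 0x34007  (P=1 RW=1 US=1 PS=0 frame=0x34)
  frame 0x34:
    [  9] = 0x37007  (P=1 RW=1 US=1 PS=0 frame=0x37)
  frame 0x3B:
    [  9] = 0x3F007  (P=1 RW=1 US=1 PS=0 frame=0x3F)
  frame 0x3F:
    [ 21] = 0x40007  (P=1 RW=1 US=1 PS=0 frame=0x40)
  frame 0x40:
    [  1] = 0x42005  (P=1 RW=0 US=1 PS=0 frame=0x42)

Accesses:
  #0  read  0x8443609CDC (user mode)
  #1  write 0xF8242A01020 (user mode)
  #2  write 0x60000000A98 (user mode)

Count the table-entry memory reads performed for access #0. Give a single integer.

Walk each access:
#0 VA=0x8443609CDC (r,user):
  [0] read 0x2C idx=1: raw=0x2F007 flags P=1 W=1 U=1 S=0
  [1] read 0x2F idx=17: raw=0x31007 flags P=1 W=1 U=1 S=0
  [2] read 0x31 idx=27: raw=0x34007 flags P=1 W=1 U=1 S=0
  [3] read 0x34 idx=9: raw=0x37007 flags P=1 W=1 U=1 S=0
  ⇒ phys 0x37CDC  [4 reads]
#1 VA=0xF8242A01020 (w,user):
  [0] read 0x2C idx=31: raw=0x3B007 flags P=1 W=1 U=1 S=0
  [1] read 0x3B idx=9: raw=0x3F007 flags P=1 W=1 U=1 S=0
  [2] read 0x3F idx=21: raw=0x40007 flags P=1 W=1 U=1 S=0
  [3] read 0x40 idx=1: raw=0x42005 flags P=1 W=0 U=1 S=0
  ⇒ fault: PROTECTION_VIOLATION  — 4 lookups
#2 VA=0x60000000A98 (w,user):
  [0] read 0x2C idx=12: raw=0x35004 flags P=0 W=0 U=1 S=0
  ⇒ fault: PAGE_NOT_PRESENT  — 1 lookups

Entries read for #0: 4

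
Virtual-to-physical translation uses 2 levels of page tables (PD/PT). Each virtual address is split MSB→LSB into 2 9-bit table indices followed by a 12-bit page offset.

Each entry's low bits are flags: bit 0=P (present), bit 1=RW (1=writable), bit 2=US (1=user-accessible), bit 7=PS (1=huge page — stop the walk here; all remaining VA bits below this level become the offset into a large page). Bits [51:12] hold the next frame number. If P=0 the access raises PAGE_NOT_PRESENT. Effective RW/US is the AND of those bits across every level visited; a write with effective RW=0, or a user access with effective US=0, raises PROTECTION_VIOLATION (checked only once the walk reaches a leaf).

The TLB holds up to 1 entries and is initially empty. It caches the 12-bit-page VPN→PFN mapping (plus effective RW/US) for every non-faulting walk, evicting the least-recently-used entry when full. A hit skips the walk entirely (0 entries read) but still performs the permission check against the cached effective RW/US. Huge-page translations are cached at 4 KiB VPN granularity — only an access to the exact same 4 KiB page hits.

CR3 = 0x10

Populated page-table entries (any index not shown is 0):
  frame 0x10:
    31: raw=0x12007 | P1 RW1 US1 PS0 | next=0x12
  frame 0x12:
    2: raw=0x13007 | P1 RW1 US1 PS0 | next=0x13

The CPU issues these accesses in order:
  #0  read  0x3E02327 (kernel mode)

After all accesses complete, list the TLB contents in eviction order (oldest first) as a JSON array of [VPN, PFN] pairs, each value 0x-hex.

Per-access translation:
#0 VA=0x3E02327 (r,kernel):
  L0 @0x10[31] → 0x12007  P=1,RW=1,US=1,PS=0
  L1 @0x12[2] → 0x13007  P=1,RW=1,US=1,PS=0
  → PA=0x13327  (2 entries read)

TLB: [["0x3E02", "0x13"]]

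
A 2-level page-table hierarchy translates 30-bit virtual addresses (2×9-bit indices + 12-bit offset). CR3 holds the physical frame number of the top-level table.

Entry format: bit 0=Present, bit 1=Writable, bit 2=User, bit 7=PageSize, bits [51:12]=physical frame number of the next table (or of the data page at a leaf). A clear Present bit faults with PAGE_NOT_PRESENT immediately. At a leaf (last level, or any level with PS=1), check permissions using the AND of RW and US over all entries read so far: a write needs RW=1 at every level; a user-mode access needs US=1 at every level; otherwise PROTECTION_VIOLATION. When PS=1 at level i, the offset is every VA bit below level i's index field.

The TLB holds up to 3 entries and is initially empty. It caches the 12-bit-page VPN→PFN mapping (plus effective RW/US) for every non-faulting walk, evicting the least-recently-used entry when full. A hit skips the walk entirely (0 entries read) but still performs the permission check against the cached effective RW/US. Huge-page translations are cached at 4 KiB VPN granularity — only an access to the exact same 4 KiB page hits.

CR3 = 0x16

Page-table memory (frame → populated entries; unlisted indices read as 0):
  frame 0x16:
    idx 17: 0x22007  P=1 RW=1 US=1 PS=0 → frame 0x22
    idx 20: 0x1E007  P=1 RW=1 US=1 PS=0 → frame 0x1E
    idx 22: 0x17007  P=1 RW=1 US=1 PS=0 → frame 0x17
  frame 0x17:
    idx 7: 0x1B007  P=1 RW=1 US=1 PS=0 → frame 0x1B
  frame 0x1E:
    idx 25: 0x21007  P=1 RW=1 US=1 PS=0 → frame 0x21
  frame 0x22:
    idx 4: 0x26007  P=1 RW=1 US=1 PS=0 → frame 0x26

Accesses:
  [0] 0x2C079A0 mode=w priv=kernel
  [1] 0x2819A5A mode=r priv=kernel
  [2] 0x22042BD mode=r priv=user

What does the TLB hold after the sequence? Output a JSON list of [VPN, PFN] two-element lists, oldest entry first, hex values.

Walk each access:
#0 VA=0x2C079A0 (w,kernel):
  L0: frame=0x16 idx=22 entry=0x17007 [P=1 RW=1 US=1 PS=0]
  L1: frame=0x17 idx=7 entry=0x1B007 [P=1 RW=1 US=1 PS=0]
  ✓ 0x1B9A0  — 2 lookups
#1 VA=0x2819A5A (r,kernel):
  L0: frame=0x16 idx=20 entry=0x1E007 [P=1 RW=1 US=1 PS=0]
  L1: frame=0x1E idx=25 entry=0x21007 [P=1 RW=1 US=1 PS=0]
  ✓ 0x21A5A  — 2 lookups
#2 VA=0x22042BD (r,user):
  L0: frame=0x16 idx=17 entry=0x22007 [P=1 RW=1 US=1 PS=0]
  L1: frame=0x22 idx=4 entry=0x26007 [P=1 RW=1 US=1 PS=0]
  ✓ 0x262BD  — 2 lookups

TLB: [["0x2C07", "0x1B"], ["0x2819", "0x21"], ["0x2204", "0x26"]]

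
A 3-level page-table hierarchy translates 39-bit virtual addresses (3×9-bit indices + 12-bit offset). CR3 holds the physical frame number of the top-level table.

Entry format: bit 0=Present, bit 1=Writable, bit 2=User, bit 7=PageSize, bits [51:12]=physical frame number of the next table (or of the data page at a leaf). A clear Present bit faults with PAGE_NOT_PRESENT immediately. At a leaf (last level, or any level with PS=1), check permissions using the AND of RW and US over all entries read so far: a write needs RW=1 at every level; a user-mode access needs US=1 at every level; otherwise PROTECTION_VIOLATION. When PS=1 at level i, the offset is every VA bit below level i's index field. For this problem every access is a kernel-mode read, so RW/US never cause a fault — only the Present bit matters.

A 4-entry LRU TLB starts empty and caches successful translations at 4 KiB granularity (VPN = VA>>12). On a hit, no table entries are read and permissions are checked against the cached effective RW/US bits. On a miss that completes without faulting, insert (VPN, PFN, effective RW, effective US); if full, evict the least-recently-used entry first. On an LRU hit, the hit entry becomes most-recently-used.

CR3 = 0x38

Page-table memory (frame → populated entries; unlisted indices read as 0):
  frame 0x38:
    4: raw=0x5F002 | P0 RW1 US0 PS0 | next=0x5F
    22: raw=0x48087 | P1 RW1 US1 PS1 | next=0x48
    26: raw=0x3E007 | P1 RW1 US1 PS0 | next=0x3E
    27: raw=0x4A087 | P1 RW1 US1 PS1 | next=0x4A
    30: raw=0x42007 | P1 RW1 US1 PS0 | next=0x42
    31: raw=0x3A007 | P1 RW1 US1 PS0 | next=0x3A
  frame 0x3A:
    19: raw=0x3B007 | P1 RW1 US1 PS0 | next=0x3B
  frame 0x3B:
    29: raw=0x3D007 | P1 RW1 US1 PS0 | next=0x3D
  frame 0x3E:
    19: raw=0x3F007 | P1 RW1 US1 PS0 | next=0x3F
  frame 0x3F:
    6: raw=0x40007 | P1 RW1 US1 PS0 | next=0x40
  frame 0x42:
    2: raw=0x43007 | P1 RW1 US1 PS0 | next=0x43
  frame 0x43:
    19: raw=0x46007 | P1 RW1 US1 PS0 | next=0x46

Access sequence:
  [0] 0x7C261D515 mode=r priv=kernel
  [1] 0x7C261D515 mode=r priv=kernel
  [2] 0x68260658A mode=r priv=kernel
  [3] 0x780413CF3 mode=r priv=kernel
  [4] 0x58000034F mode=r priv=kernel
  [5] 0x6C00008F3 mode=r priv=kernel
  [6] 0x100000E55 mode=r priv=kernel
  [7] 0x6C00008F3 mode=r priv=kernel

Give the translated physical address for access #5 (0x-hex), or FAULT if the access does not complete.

Per-access translation:
#0 VA=0x7C261D515 (r,kernel):
  L0: frame=0x38 idx=31 entry=0x3A007 [P=1 RW=1 US=1 PS=0]
  L1: frame=0x3A idx=19 entry=0x3B007 [P=1 RW=1 US=1 PS=0]
  L2: frame=0x3B idx=29 entry=0x3D007 [P=1 RW=1 US=1 PS=0]
  ⇒ phys 0x3D515  [3 reads]
#1 VA=0x7C261D515 (r,kernel):
  TLB hit vpn=0x7C261D → PA=0x3D515
#2 VA=0x68260658A (r,kernel):
  L0: frame=0x38 idx=26 entry=0x3E007 [P=1 RW=1 US=1 PS=0]
  L1: frame=0x3E idx=19 entry=0x3F007 [P=1 RW=1 US=1 PS=0]
  L2: frame=0x3F idx=6 entry=0x40007 [P=1 RW=1 US=1 PS=0]
  ⇒ phys 0x4058A  [3 reads]
#3 VA=0x780413CF3 (r,kernel):
  L0: frame=0x38 idx=30 entry=0x42007 [P=1 RW=1 US=1 PS=0]
  L1: frame=0x42 idx=2 entry=0x43007 [P=1 RW=1 US=1 PS=0]
  L2: frame=0x43 idx=19 entry=0x46007 [P=1 RW=1 US=1 PS=0]
  ⇒ phys 0x46CF3  [3 reads]
#4 VA=0x58000034F (r,kernel):
  L0: frame=0x38 idx=22 entry=0x48087 [P=1 RW=1 US=1 PS=1]
  ⇒ phys 0x4834F (huge @L0)  [1 reads]
#5 VA=0x6C00008F3 (r,kernel):
  L0: frame=0x38 idx=27 entry=0x4A087 [P=1 RW=1 US=1 PS=1]
  ⇒ phys 0x4A8F3 (huge @L0)  [1 reads]
#6 VA=0x100000E55 (r,kernel):
  L0: frame=0x38 idx=4 entry=0x5F002 [P=0 RW=1 US=0 PS=0]
  ✗ PAGE_NOT_PRESENT  [1 reads]
#7 VA=0x6C00008F3 (r,kernel):
  TLB hit vpn=0x6C0000 → PA=0x4A8F3

Access #5 PA: 0x4A8F3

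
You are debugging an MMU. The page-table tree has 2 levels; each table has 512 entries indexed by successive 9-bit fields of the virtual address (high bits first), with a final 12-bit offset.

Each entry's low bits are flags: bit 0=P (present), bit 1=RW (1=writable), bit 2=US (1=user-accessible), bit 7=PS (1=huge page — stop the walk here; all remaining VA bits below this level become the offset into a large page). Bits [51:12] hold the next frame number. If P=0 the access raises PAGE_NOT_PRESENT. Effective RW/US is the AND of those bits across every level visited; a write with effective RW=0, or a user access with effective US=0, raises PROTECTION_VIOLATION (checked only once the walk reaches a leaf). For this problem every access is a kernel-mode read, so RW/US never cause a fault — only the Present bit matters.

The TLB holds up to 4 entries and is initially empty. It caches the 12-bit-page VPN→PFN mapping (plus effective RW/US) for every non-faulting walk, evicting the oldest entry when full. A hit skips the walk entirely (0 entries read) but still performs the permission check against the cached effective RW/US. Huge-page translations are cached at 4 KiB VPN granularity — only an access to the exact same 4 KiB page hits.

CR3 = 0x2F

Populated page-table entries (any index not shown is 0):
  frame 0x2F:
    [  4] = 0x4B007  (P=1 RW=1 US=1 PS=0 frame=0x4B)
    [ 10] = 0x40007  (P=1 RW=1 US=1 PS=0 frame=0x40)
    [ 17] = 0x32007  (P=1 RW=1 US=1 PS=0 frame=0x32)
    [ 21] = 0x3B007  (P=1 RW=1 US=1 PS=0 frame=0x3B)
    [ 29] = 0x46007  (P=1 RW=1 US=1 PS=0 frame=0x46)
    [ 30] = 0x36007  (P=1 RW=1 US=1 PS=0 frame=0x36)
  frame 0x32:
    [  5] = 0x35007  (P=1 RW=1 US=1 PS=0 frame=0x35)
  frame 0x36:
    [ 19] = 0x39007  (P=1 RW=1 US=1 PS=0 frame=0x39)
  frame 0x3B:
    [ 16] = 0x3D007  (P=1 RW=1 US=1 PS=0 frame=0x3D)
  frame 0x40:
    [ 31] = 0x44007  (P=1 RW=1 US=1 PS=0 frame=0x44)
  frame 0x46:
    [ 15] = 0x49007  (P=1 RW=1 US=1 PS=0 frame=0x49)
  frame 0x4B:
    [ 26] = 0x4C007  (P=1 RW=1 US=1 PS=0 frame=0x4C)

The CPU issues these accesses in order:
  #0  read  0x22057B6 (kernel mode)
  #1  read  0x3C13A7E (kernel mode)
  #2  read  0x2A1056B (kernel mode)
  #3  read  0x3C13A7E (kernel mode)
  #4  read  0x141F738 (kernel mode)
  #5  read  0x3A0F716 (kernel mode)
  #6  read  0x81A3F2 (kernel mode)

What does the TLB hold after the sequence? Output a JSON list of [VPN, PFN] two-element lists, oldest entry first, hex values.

Per-access translation:
#0 VA=0x22057B6 (r,kernel):
  L0 @0x2F[17] → 0x32007  P=1,RW=1,US=1,PS=0
  L1 @0x32[5] → 0x35007  P=1,RW=1,US=1,PS=0
  → PA=0x357B6  (2 entries read)
#1 VA=0x3C13A7E (r,kernel):
  L0 @0x2F[30] → 0x36007  P=1,RW=1,US=1,PS=0
  L1 @0x36[19] → 0x39007  P=1,RW=1,US=1,PS=0
  → PA=0x39A7E  (2 entries read)
#2 VA=0x2A1056B (r,kernel):
  L0 @0x2F[21] → 0x3B007  P=1,RW=1,US=1,PS=0
  L1 @0x3B[16] → 0x3D007  P=1,RW=1,US=1,PS=0
  → PA=0x3D56B  (2 entries read)
#3 VA=0x3C13A7E (r,kernel):
  TLB hit vpn=0x3C13 → PA=0x39A7E
#4 VA=0x141F738 (r,kernel):
  L0 @0x2F[10] → 0x40007  P=1,RW=1,US=1,PS=0
  L1 @0x40[31] → 0x44007  P=1,RW=1,US=1,PS=0
  → PA=0x44738  (2 entries read)
#5 VA=0x3A0F716 (r,kernel):
  L0 @0x2F[29] → 0x46007  P=1,RW=1,US=1,PS=0
  L1 @0x46[15] → 0x49007  P=1,RW=1,US=1,PS=0
  → PA=0x49716  (2 entries read)
#6 VA=0x81A3F2 (r,kernel):
  L0 @0x2F[4] → 0x4B007  P=1,RW=1,US=1,PS=0
  L1 @0x4B[26] → 0x4C007  P=1,RW=1,US=1,PS=0
  → PA=0x4C3F2  (2 entries read)

TLB: [["0x2A10", "0x3D"], ["0x141F", "0x44"], ["0x3A0F", "0x49"], ["0x81A", "0x4C"]]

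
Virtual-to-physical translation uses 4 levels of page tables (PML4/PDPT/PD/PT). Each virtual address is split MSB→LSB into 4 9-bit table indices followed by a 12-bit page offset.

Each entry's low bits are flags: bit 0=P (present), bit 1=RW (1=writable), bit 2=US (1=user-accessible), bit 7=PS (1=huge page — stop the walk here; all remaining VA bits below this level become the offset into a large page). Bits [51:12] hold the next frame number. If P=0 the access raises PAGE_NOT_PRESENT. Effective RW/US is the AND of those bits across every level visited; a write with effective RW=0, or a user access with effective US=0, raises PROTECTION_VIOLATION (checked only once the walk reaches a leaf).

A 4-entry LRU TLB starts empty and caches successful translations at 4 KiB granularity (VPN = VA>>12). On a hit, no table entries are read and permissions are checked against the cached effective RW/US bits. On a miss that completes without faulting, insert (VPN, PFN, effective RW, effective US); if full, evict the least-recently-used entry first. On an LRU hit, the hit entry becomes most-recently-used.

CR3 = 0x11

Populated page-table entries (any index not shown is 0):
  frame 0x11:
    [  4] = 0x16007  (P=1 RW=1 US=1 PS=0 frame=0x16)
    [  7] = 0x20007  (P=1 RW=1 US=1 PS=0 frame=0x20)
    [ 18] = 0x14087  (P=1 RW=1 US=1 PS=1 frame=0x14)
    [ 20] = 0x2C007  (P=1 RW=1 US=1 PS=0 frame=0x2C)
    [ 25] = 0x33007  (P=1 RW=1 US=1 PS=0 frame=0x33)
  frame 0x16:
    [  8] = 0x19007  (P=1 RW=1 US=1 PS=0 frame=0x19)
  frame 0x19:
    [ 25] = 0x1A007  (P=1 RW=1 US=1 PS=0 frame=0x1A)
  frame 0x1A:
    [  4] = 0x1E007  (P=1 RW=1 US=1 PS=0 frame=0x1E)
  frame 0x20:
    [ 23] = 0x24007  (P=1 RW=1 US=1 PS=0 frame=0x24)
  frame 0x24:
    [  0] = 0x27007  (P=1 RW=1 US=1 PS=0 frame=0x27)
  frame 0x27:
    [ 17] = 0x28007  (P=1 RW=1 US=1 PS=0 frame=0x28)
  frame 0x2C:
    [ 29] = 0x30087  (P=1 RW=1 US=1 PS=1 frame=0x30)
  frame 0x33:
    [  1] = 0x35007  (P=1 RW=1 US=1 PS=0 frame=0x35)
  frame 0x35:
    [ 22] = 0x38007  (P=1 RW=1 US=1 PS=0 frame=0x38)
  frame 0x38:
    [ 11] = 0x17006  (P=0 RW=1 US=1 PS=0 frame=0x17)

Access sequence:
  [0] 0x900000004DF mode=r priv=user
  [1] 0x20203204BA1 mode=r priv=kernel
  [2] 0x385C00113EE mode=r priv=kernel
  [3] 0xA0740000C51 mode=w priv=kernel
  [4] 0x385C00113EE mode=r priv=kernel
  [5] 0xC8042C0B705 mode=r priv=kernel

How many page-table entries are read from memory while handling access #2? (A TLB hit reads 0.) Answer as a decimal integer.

Per-access translation:
#0 VA=0x900000004DF (r,user):
  [0] read 0x11 idx=18: raw=0x14087 flags P=1 W=1 U=1 S=1
  ✓ 0x144DF (huge @L0)  — 1 lookups
#1 VA=0x20203204BA1 (r,kernel):
  [0] read 0x11 idx=4: raw=0x16007 flags P=1 W=1 U=1 S=0
  [1] read 0x16 idx=8: raw=0x19007 flags P=1 W=1 U=1 S=0
  [2] read 0x19 idx=25: raw=0x1A007 flags P=1 W=1 U=1 S=0
  [3] read 0x1A idx=4: raw=0x1E007 flags P=1 W=1 U=1 S=0
  ✓ 0x1EBA1  — 4 lookups
#2 VA=0x385C00113EE (r,kernel):
  [0] read 0x11 idx=7: raw=0x20007 flags P=1 W=1 U=1 S=0
  [1] read 0x20 idx=23: raw=0x24007 flags P=1 W=1 U=1 S=0
  [2] read 0x24 idx=0: raw=0x27007 flags P=1 W=1 U=1 S=0
  [3] read 0x27 idx=17: raw=0x28007 flags P=1 W=1 U=1 S=0
  ✓ 0x283EE  — 4 lookups
#3 VA=0xA0740000C51 (w,kernel):
  [0] read 0x11 idx=20: raw=0x2C007 flags P=1 W=1 U=1 S=0
  [1] read 0x2C idx=29: raw=0x30087 flags P=1 W=1 U=1 S=1
  ✓ 0x30C51 (huge @L1)  — 2 lookups
#4 VA=0x385C00113EE (r,kernel):
  TLB hit vpn=0x385C0011 → PA=0x283EE
#5 VA=0xC8042C0B705 (r,kernel):
  [0] read 0x11 idx=25: raw=0x33007 flags P=1 W=1 U=1 S=0
  [1] read 0x33 idx=1: raw=0x35007 flags P=1 W=1 U=1 S=0
  [2] read 0x35 idx=22: raw=0x38007 flags P=1 W=1 U=1 S=0
  [3] read 0x38 idx=11: raw=0x17006 flags P=0 W=1 U=1 S=0
  ⇒ fault: PAGE_NOT_PRESENT  — 4 lookups

Entries read for #2: 4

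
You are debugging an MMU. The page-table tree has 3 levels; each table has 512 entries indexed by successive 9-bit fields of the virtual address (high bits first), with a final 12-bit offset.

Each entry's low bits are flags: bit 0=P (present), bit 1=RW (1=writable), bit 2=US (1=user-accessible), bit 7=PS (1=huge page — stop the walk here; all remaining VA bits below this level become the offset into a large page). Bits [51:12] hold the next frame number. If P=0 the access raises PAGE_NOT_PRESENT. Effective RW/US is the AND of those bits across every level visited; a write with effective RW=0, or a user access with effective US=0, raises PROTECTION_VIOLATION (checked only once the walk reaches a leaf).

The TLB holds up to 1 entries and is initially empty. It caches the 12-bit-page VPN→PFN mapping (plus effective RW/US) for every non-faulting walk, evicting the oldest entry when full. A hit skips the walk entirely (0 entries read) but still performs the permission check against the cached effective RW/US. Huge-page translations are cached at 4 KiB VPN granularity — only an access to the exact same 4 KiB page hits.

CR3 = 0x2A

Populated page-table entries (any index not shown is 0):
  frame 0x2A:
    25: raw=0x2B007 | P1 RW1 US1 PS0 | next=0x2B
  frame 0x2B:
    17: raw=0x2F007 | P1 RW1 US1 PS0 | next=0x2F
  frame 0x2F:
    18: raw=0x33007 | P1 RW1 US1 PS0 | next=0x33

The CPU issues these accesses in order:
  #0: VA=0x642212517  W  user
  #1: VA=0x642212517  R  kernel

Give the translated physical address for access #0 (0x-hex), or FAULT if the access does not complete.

Walk each access:
#0 VA=0x642212517 (w,user):
  L0 @0x2A[25] → 0x2B007  P=1,RW=1,US=1,PS=0
  L1 @0x2B[17] → 0x2F007  P=1,RW=1,US=1,PS=0
  L2 @0x2F[18] → 0x33007  P=1,RW=1,US=1,PS=0
  ⇒ phys 0x33517  [3 reads]
#1 VA=0x642212517 (r,kernel):
  TLB hit vpn=0x642212 → PA=0x33517

Access #0 PA: 0x33517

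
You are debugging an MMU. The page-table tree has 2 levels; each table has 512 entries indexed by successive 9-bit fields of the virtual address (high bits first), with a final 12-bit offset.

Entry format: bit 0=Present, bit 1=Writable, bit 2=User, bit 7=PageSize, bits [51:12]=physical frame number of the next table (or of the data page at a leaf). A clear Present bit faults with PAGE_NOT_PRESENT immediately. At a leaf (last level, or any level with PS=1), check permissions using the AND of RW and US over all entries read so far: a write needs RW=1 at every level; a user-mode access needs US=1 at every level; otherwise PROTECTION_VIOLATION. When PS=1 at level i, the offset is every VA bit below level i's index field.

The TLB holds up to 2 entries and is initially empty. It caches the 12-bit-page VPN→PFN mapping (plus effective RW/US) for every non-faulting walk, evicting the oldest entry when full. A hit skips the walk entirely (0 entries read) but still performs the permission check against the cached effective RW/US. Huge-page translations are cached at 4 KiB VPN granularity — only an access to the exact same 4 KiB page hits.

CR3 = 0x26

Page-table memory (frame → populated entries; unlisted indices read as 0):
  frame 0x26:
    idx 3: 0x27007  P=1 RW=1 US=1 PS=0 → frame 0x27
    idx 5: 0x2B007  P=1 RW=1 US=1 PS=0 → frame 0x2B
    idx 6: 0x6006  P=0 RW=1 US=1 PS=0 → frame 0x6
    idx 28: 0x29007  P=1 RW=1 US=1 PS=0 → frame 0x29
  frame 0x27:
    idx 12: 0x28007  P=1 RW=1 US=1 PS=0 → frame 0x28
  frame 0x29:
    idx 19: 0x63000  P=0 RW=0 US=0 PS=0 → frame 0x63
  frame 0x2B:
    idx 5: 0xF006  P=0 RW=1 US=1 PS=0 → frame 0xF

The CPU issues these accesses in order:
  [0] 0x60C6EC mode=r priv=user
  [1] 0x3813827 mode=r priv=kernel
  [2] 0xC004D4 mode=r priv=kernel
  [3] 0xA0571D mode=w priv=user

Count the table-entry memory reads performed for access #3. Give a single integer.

Trace:
#0 VA=0x60C6EC (r,user):
  lvl0: tbl 0x26, slot 3 ⇒ 0x27007 (P1/RW1/US1/PS0)
  lvl1: tbl 0x27, slot 12 ⇒ 0x28007 (P1/RW1/US1/PS0)
  ⇒ phys 0x286EC  [2 reads]
#1 VA=0x3813827 (r,kernel):
  lvl0: tbl 0x26, slot 28 ⇒ 0x29007 (P1/RW1/US1/PS0)
  lvl1: tbl 0x29, slot 19 ⇒ 0x63000 (P0/RW0/US0/PS0)
  ✗ PAGE_NOT_PRESENT  [2 reads]
#2 VA=0xC004D4 (r,kernel):
  lvl0: tbl 0x26, slot 6 ⇒ 0x6006 (P0/RW1/US1/PS0)
  ✗ PAGE_NOT_PRESENT  [1 reads]
#3 VA=0xA0571D (w,user):
  lvl0: tbl 0x26, slot 5 ⇒ 0x2B007 (P1/RW1/US1/PS0)
  lvl1: tbl 0x2B, slot 5 ⇒ 0xF006 (P0/RW1/US1/PS0)
  ✗ PAGE_NOT_PRESENT  [2 reads]

Entries read for #3: 2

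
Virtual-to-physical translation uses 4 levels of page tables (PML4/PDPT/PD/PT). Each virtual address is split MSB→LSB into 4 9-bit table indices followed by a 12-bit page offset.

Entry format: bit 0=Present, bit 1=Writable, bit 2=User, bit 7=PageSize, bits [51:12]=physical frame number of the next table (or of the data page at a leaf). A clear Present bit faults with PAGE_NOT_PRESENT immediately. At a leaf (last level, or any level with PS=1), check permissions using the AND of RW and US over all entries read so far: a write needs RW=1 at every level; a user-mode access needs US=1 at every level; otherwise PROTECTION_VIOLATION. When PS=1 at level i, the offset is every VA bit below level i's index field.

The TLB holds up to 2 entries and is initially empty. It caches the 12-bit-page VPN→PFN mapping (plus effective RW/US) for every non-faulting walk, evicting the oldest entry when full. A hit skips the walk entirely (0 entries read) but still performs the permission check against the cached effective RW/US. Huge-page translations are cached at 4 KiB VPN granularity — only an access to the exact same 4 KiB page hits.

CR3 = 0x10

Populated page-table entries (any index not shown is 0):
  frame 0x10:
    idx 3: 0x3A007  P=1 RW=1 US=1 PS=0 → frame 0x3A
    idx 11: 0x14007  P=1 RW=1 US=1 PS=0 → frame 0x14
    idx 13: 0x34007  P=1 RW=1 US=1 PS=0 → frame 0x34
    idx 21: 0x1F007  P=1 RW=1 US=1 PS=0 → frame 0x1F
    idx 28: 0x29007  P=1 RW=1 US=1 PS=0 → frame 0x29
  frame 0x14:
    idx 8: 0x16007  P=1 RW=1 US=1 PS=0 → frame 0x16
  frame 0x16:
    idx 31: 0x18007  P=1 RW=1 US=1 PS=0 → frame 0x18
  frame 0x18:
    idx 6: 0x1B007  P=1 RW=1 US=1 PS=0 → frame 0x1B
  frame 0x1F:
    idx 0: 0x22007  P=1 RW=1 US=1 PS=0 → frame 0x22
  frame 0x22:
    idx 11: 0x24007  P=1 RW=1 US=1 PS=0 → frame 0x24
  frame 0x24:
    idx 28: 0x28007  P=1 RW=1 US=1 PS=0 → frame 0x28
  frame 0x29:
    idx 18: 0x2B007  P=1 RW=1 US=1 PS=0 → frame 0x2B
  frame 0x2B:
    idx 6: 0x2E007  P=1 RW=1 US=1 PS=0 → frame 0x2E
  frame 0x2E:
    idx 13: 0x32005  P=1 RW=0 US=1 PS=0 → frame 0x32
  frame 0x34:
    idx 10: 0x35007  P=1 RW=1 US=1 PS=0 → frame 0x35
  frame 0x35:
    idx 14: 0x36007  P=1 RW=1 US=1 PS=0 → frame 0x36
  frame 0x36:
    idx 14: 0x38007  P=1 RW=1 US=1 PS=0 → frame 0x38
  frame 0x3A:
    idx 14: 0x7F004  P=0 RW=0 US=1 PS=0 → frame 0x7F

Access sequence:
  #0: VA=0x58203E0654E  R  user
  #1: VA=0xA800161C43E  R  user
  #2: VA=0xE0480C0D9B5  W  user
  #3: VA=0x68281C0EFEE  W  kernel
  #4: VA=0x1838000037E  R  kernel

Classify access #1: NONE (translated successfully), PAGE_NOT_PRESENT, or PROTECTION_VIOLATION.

Per-access translation:
#0 VA=0x58203E0654E (r,user):
  lvl0: tbl 0x10, slot 11 ⇒ 0x14007 (P1/RW1/US1/PS0)
  lvl1: tbl 0x14, slot 8 ⇒ 0x16007 (P1/RW1/US1/PS0)
  lvl2: tbl 0x16, slot 31 ⇒ 0x18007 (P1/RW1/US1/PS0)
  lvl3: tbl 0x18, slot 6 ⇒ 0x1B007 (P1/RW1/US1/PS0)
  ⇒ phys 0x1B54E  [4 reads]
#1 VA=0xA800161C43E (r,user):
  lvl0: tbl 0x10, slot 21 ⇒ 0x1F007 (P1/RW1/US1/PS0)
  lvl1: tbl 0x1F, slot 0 ⇒ 0x22007 (P1/RW1/US1/PS0)
  lvl2: tbl 0x22, slot 11 ⇒ 0x24007 (P1/RW1/US1/PS0)
  lvl3: tbl 0x24, slot 28 ⇒ 0x28007 (P1/RW1/US1/PS0)
  ⇒ phys 0x2843E  [4 reads]
#2 VA=0xE0480C0D9B5 (w,user):
  lvl0: tbl 0x10, slot 28 ⇒ 0x29007 (P1/RW1/US1/PS0)
  lvl1: tbl 0x29, slot 18 ⇒ 0x2B007 (P1/RW1/US1/PS0)
  lvl2: tbl 0x2B, slot 6 ⇒ 0x2E007 (P1/RW1/US1/PS0)
  lvl3: tbl 0x2E, slot 13 ⇒ 0x32005 (P1/RW0/US1/PS0)
  ⇒ fault: PROTECTION_VIOLATION  — 4 lookups
#3 VA=0x68281C0EFEE (w,kernel):
  lvl0: tbl 0x10, slot 13 ⇒ 0x34007 (P1/RW1/US1/PS0)
  lvl1: tbl 0x34, slot 10 ⇒ 0x35007 (P1/RW1/US1/PS0)
  lvl2: tbl 0x35, slot 14 ⇒ 0x36007 (P1/RW1/US1/PS0)
  lvl3: tbl 0x36, slot 14 ⇒ 0x38007 (P1/RW1/US1/PS0)
  ⇒ phys 0x38FEE  [4 reads]
#4 VA=0x1838000037E (r,kernel):
  lvl0: tbl 0x10, slot 3 ⇒ 0x3A007 (P1/RW1/US1/PS0)
  lvl1: tbl 0x3A, slot 14 ⇒ 0x7F004 (P0/RW0/US1/PS0)
  ⇒ fault: PAGE_NOT_PRESENT  — 2 lookups

Access #1 fault: NONE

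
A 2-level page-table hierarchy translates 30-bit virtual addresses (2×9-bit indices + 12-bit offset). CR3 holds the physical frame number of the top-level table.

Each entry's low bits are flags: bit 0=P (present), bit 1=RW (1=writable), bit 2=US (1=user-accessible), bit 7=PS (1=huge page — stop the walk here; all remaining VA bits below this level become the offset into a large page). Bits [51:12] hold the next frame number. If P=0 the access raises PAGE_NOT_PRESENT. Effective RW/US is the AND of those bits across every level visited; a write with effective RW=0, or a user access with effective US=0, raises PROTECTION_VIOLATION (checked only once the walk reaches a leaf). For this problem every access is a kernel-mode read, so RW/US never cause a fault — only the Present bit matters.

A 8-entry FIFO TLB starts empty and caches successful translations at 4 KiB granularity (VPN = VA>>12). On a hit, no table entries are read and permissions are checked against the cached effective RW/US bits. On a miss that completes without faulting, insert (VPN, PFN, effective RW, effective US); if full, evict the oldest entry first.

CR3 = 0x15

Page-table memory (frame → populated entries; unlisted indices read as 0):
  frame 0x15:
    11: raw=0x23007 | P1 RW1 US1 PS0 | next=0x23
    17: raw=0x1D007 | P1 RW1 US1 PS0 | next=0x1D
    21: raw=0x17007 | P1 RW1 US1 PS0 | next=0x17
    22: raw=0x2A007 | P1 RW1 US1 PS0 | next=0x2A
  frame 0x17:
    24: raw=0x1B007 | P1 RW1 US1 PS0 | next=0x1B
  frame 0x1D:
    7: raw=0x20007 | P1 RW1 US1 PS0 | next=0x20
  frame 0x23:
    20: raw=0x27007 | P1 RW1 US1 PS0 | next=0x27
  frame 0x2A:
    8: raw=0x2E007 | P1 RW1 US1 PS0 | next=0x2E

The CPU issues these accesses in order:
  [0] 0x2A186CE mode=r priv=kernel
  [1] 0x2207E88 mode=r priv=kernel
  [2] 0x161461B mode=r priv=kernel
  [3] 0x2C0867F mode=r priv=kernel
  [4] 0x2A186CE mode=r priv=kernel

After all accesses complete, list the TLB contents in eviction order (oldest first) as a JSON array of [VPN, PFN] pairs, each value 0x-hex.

Per-access translation:
#0 VA=0x2A186CE (r,kernel):
  [0] read 0x15 idx=21: raw=0x17007 flags P=1 W=1 U=1 S=0
  [1] read 0x17 idx=24: raw=0x1B007 flags P=1 W=1 U=1 S=0
  ✓ 0x1B6CE  — 2 lookups
#1 VA=0x2207E88 (r,kernel):
  [0] read 0x15 idx=17: raw=0x1D007 flags P=1 W=1 U=1 S=0
  [1] read 0x1D idx=7: raw=0x20007 flags P=1 W=1 U=1 S=0
  ✓ 0x20E88  — 2 lookups
#2 VA=0x161461B (r,kernel):
  [0] read 0x15 idx=11: raw=0x23007 flags P=1 W=1 U=1 S=0
  [1] read 0x23 idx=20: raw=0x27007 flags P=1 W=1 U=1 S=0
  ✓ 0x2761B  — 2 lookups
#3 VA=0x2C0867F (r,kernel):
  [0] read 0x15 idx=22: raw=0x2A007 flags P=1 W=1 U=1 S=0
  [1] read 0x2A idx=8: raw=0x2E007 flags P=1 W=1 U=1 S=0
  ✓ 0x2E67F  — 2 lookups
#4 VA=0x2A186CE (r,kernel):
  TLB hit vpn=0x2A18 → PA=0x1B6CE

TLB: [["0x2A18", "0x1B"], ["0x2207", "0x20"], ["0x1614", "0x27"], ["0x2C08", "0x2E"]]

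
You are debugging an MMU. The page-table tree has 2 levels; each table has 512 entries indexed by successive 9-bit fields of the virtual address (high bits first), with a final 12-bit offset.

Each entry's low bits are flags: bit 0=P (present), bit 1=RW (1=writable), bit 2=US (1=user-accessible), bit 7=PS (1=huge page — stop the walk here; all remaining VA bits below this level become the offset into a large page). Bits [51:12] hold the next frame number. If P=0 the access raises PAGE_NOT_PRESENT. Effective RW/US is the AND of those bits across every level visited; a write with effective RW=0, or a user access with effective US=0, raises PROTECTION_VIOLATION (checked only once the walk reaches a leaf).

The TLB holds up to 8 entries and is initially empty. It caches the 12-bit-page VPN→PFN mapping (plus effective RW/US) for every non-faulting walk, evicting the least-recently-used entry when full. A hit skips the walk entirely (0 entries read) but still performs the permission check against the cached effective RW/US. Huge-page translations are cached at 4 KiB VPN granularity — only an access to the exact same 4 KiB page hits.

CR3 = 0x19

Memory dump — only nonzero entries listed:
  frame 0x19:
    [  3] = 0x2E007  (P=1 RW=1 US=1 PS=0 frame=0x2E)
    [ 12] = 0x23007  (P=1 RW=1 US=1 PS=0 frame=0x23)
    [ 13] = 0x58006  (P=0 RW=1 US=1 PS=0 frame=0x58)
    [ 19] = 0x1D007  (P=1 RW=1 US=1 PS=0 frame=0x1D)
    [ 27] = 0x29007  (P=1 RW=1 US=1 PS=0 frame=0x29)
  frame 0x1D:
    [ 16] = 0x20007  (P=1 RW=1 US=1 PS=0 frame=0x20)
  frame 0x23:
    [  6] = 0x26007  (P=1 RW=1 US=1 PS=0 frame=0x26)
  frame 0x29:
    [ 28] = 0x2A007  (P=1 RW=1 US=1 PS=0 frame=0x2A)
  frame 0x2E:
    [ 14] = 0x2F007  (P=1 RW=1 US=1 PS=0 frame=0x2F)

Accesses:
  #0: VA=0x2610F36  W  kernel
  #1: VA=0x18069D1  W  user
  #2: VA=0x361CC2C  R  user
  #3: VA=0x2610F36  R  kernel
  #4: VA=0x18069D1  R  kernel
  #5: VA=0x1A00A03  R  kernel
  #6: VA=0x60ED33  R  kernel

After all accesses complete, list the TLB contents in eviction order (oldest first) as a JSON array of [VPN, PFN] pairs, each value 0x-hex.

Trace:
#0 VA=0x2610F36 (w,kernel):
  [0] read 0x19 idx=19: raw=0x1D007 flags P=1 W=1 U=1 S=0
  [1] read 0x1D idx=16: raw=0x20007 flags P=1 W=1 U=1 S=0
  → PA=0x20F36  (2 entries read)
#1 VA=0x18069D1 (w,user):
  [0] read 0x19 idx=12: raw=0x23007 flags P=1 W=1 U=1 S=0
  [1] read 0x23 idx=6: raw=0x26007 flags P=1 W=1 U=1 S=0
  → PA=0x269D1  (2 entries read)
#2 VA=0x361CC2C (r,user):
  [0] read 0x19 idx=27: raw=0x29007 flags P=1 W=1 U=1 S=0
  [1] read 0x29 idx=28: raw=0x2A007 flags P=1 W=1 U=1 S=0
  → PA=0x2AC2C  (2 entries read)
#3 VA=0x2610F36 (r,kernel):
  TLB hit vpn=0x2610 → PA=0x20F36
#4 VA=0x18069D1 (r,kernel):
  TLB hit vpn=0x1806 → PA=0x269D1
#5 VA=0x1A00A03 (r,kernel):
  [0] read 0x19 idx=13: raw=0x58006 flags P=0 W=1 U=1 S=0
  ✗ PAGE_NOT_PRESENT  [1 reads]
#6 VA=0x60ED33 (r,kernel):
  [0] read 0x19 idx=3: raw=0x2E007 flags P=1 W=1 U=1 S=0
  [1] read 0x2E idx=14: raw=0x2F007 flags P=1 W=1 U=1 S=0
  → PA=0x2FD33  (2 entries read)

TLB: [["0x361C", "0x2A"], ["0x2610", "0x20"], ["0x1806", "0x26"], ["0x60E", "0x2F"]]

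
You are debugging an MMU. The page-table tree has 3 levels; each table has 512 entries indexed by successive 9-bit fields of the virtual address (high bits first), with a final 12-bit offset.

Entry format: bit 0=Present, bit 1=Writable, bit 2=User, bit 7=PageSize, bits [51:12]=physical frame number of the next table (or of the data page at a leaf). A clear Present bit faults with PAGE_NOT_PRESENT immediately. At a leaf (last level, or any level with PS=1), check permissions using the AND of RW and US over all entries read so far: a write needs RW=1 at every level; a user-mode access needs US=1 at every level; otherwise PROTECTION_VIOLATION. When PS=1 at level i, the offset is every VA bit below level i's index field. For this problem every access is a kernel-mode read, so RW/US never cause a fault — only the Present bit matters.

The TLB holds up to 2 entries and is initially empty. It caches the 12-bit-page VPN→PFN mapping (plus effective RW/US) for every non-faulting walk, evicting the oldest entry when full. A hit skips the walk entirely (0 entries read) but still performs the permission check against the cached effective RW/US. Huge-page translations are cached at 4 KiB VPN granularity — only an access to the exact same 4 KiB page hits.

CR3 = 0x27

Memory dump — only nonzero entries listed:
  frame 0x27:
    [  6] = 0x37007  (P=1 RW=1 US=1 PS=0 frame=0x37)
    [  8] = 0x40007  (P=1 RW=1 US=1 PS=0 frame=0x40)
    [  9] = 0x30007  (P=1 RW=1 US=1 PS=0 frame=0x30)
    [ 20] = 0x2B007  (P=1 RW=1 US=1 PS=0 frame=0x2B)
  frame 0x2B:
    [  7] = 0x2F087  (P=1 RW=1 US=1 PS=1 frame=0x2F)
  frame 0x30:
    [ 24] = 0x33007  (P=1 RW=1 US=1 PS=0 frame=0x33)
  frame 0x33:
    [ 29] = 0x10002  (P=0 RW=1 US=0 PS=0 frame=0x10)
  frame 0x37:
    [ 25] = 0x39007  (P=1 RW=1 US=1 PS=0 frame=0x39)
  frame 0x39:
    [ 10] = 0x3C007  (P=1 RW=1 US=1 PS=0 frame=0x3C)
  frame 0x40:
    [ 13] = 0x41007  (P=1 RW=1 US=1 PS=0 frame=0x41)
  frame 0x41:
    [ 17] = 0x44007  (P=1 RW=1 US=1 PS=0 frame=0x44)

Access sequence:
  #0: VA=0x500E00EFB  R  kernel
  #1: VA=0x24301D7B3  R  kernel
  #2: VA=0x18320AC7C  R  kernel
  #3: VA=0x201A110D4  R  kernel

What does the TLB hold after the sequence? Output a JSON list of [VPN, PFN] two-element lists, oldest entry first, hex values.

Trace:
#0 VA=0x500E00EFB (r,kernel):
  L0: frame=0x27 idx=20 entry=0x2B007 [P=1 RW=1 US=1 PS=0]
  L1: frame=0x2B idx=7 entry=0x2F087 [P=1 RW=1 US=1 PS=1]
  ✓ 0x2FEFB (huge @L1)  — 2 lookups
#1 VA=0x24301D7B3 (r,kernel):
  L0: frame=0x27 idx=9 entry=0x30007 [P=1 RW=1 US=1 PS=0]
  L1: frame=0x30 idx=24 entry=0x33007 [P=1 RW=1 US=1 PS=0]
  L2: frame=0x33 idx=29 entry=0x10002 [P=0 RW=1 US=0 PS=0]
  → PAGE_NOT_PRESENT  (3 entries read)
#2 VA=0x18320AC7C (r,kernel):
  L0: frame=0x27 idx=6 entry=0x37007 [P=1 RW=1 US=1 PS=0]
  L1: frame=0x37 idx=25 entry=0x39007 [P=1 RW=1 US=1 PS=0]
  L2: frame=0x39 idx=10 entry=0x3C007 [P=1 RW=1 US=1 PS=0]
  ✓ 0x3CC7C  — 3 lookups
#3 VA=0x201A110D4 (r,kernel):
  L0: frame=0x27 idx=8 entry=0x40007 [P=1 RW=1 US=1 PS=0]
  L1: frame=0x40 idx=13 entry=0x41007 [P=1 RW=1 US=1 PS=0]
  L2: frame=0x41 idx=17 entry=0x44007 [P=1 RW=1 US=1 PS=0]
  ✓ 0x440D4  — 3 lookups

TLB: [["0x18320A", "0x3C"], ["0x201A11", "0x44"]]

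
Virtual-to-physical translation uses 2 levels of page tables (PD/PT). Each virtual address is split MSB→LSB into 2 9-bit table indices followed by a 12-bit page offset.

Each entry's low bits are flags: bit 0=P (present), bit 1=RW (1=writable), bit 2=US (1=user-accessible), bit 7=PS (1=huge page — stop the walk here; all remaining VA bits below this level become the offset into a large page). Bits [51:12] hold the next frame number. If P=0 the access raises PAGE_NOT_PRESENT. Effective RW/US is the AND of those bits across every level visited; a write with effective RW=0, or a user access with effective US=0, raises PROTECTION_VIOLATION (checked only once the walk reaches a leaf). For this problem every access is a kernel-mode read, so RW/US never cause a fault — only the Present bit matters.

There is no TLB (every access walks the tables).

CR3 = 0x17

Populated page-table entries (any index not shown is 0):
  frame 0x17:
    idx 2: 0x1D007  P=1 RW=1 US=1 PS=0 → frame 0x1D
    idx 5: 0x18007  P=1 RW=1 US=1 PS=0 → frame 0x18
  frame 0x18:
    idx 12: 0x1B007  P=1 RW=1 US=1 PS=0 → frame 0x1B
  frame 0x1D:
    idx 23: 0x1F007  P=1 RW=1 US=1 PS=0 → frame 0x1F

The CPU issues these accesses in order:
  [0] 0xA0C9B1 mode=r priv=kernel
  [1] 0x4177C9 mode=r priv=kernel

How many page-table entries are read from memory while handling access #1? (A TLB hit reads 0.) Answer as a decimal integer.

Per-access translation:
#0 VA=0xA0C9B1 (r,kernel):
  [0] read 0x17 idx=5: raw=0x18007 flags P=1 W=1 U=1 S=0
  [1] read 0x18 idx=12: raw=0x1B007 flags P=1 W=1 U=1 S=0
  ✓ 0x1B9B1  — 2 lookups
#1 VA=0x4177C9 (r,kernel):
  [0] read 0x17 idx=2: raw=0x1D007 flags P=1 W=1 U=1 S=0
  [1] read 0x1D idx=23: raw=0x1F007 flags P=1 W=1 U=1 S=0
  ✓ 0x1F7C9  — 2 lookups

Entries read for #1: 2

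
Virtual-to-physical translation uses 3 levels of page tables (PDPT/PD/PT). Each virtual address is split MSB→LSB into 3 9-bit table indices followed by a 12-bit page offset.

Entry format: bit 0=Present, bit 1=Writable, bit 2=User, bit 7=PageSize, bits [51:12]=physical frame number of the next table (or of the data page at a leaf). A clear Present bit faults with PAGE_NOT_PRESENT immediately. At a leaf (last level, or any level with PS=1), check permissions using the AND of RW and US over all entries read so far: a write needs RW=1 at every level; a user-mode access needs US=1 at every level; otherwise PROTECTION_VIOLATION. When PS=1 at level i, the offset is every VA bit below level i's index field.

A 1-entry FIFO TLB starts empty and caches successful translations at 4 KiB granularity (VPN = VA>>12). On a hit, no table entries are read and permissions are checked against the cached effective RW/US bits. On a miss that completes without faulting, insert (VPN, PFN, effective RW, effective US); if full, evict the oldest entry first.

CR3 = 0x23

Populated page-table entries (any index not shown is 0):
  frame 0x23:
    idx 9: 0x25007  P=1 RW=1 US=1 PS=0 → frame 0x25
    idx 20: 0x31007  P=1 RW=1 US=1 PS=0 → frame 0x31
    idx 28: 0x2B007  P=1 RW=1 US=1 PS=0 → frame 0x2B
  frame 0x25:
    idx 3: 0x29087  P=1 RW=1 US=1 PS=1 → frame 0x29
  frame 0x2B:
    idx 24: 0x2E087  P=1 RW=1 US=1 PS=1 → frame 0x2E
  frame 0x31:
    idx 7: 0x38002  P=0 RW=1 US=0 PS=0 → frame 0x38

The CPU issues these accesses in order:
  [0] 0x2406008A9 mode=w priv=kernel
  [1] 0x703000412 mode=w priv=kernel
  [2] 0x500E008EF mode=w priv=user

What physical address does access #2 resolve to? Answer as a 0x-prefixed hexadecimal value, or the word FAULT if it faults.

Per-access translation:
#0 VA=0x2406008A9 (w,kernel):
  lvl0: tbl 0x23, slot 9 ⇒ 0x25007 (P1/RW1/US1/PS0)
  lvl1: tbl 0x25, slot 3 ⇒ 0x29087 (P1/RW1/US1/PS1)
  ✓ 0x298A9 (huge @L1)  — 2 lookups
#1 VA=0x703000412 (w,kernel):
  lvl0: tbl 0x23, slot 28 ⇒ 0x2B007 (P1/RW1/US1/PS0)
  lvl1: tbl 0x2B, slot 24 ⇒ 0x2E087 (P1/RW1/US1/PS1)
  ✓ 0x2E412 (huge @L1)  — 2 lookups
#2 VA=0x500E008EF (w,user):
  lvl0: tbl 0x23, slot 20 ⇒ 0x31007 (P1/RW1/US1/PS0)
  lvl1: tbl 0x31, slot 7 ⇒ 0x38002 (P0/RW1/US0/PS0)
  ✗ PAGE_NOT_PRESENT  [2 reads]

Access #2 PA: FAULT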